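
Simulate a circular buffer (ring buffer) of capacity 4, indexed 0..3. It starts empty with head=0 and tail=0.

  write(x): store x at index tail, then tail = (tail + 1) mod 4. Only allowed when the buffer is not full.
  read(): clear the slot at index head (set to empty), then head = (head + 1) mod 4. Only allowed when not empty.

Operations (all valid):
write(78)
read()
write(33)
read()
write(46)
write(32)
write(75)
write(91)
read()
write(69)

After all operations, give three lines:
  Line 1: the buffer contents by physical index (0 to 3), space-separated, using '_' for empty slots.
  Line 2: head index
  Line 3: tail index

write(78): buf=[78 _ _ _], head=0, tail=1, size=1
read(): buf=[_ _ _ _], head=1, tail=1, size=0
write(33): buf=[_ 33 _ _], head=1, tail=2, size=1
read(): buf=[_ _ _ _], head=2, tail=2, size=0
write(46): buf=[_ _ 46 _], head=2, tail=3, size=1
write(32): buf=[_ _ 46 32], head=2, tail=0, size=2
write(75): buf=[75 _ 46 32], head=2, tail=1, size=3
write(91): buf=[75 91 46 32], head=2, tail=2, size=4
read(): buf=[75 91 _ 32], head=3, tail=2, size=3
write(69): buf=[75 91 69 32], head=3, tail=3, size=4

Answer: 75 91 69 32
3
3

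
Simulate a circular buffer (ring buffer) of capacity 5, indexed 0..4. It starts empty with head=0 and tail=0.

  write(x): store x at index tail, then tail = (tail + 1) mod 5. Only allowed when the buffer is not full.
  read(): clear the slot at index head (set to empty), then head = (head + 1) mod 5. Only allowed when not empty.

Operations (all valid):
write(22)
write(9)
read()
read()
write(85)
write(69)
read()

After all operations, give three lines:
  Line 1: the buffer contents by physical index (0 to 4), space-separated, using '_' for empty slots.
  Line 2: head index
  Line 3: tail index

write(22): buf=[22 _ _ _ _], head=0, tail=1, size=1
write(9): buf=[22 9 _ _ _], head=0, tail=2, size=2
read(): buf=[_ 9 _ _ _], head=1, tail=2, size=1
read(): buf=[_ _ _ _ _], head=2, tail=2, size=0
write(85): buf=[_ _ 85 _ _], head=2, tail=3, size=1
write(69): buf=[_ _ 85 69 _], head=2, tail=4, size=2
read(): buf=[_ _ _ 69 _], head=3, tail=4, size=1

Answer: _ _ _ 69 _
3
4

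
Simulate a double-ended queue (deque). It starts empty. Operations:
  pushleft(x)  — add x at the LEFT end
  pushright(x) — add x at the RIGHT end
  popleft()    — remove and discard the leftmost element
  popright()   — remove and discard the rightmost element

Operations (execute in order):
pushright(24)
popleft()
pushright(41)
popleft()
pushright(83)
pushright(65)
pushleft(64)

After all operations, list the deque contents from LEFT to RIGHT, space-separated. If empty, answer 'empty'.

Answer: 64 83 65

Derivation:
pushright(24): [24]
popleft(): []
pushright(41): [41]
popleft(): []
pushright(83): [83]
pushright(65): [83, 65]
pushleft(64): [64, 83, 65]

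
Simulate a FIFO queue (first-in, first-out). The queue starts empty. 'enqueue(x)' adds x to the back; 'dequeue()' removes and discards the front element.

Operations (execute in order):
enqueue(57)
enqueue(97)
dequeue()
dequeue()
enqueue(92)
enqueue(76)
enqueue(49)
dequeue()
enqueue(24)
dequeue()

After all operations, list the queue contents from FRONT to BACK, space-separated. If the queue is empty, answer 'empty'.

enqueue(57): [57]
enqueue(97): [57, 97]
dequeue(): [97]
dequeue(): []
enqueue(92): [92]
enqueue(76): [92, 76]
enqueue(49): [92, 76, 49]
dequeue(): [76, 49]
enqueue(24): [76, 49, 24]
dequeue(): [49, 24]

Answer: 49 24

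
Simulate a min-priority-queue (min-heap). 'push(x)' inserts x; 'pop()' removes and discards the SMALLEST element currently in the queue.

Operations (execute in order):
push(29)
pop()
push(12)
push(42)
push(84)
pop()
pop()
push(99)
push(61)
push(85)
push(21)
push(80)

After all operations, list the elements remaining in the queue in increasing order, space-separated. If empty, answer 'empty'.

Answer: 21 61 80 84 85 99

Derivation:
push(29): heap contents = [29]
pop() → 29: heap contents = []
push(12): heap contents = [12]
push(42): heap contents = [12, 42]
push(84): heap contents = [12, 42, 84]
pop() → 12: heap contents = [42, 84]
pop() → 42: heap contents = [84]
push(99): heap contents = [84, 99]
push(61): heap contents = [61, 84, 99]
push(85): heap contents = [61, 84, 85, 99]
push(21): heap contents = [21, 61, 84, 85, 99]
push(80): heap contents = [21, 61, 80, 84, 85, 99]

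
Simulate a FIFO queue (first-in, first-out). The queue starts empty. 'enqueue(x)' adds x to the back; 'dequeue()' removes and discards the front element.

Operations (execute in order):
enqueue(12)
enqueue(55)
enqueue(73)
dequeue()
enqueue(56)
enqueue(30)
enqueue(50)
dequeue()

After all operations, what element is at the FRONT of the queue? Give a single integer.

Answer: 73

Derivation:
enqueue(12): queue = [12]
enqueue(55): queue = [12, 55]
enqueue(73): queue = [12, 55, 73]
dequeue(): queue = [55, 73]
enqueue(56): queue = [55, 73, 56]
enqueue(30): queue = [55, 73, 56, 30]
enqueue(50): queue = [55, 73, 56, 30, 50]
dequeue(): queue = [73, 56, 30, 50]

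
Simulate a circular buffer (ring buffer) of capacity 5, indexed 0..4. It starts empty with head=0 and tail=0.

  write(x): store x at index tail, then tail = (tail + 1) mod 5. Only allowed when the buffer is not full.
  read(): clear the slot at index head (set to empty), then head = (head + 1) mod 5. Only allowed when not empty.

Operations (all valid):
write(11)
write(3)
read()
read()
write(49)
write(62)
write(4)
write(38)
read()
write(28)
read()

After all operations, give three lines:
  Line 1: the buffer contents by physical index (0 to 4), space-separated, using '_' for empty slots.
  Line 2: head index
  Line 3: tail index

Answer: 38 28 _ _ 4
4
2

Derivation:
write(11): buf=[11 _ _ _ _], head=0, tail=1, size=1
write(3): buf=[11 3 _ _ _], head=0, tail=2, size=2
read(): buf=[_ 3 _ _ _], head=1, tail=2, size=1
read(): buf=[_ _ _ _ _], head=2, tail=2, size=0
write(49): buf=[_ _ 49 _ _], head=2, tail=3, size=1
write(62): buf=[_ _ 49 62 _], head=2, tail=4, size=2
write(4): buf=[_ _ 49 62 4], head=2, tail=0, size=3
write(38): buf=[38 _ 49 62 4], head=2, tail=1, size=4
read(): buf=[38 _ _ 62 4], head=3, tail=1, size=3
write(28): buf=[38 28 _ 62 4], head=3, tail=2, size=4
read(): buf=[38 28 _ _ 4], head=4, tail=2, size=3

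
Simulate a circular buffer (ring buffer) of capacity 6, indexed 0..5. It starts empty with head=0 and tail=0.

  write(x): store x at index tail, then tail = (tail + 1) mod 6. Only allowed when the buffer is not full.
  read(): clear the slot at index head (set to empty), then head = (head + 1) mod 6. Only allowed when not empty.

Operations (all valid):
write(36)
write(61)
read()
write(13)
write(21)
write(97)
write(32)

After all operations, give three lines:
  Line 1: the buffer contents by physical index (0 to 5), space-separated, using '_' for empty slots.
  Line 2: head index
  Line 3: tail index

write(36): buf=[36 _ _ _ _ _], head=0, tail=1, size=1
write(61): buf=[36 61 _ _ _ _], head=0, tail=2, size=2
read(): buf=[_ 61 _ _ _ _], head=1, tail=2, size=1
write(13): buf=[_ 61 13 _ _ _], head=1, tail=3, size=2
write(21): buf=[_ 61 13 21 _ _], head=1, tail=4, size=3
write(97): buf=[_ 61 13 21 97 _], head=1, tail=5, size=4
write(32): buf=[_ 61 13 21 97 32], head=1, tail=0, size=5

Answer: _ 61 13 21 97 32
1
0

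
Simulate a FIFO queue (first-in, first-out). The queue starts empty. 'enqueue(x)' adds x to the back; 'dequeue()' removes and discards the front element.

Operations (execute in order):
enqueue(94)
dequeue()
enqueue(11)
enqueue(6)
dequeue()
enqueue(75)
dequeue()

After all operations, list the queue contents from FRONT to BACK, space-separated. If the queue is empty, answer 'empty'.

enqueue(94): [94]
dequeue(): []
enqueue(11): [11]
enqueue(6): [11, 6]
dequeue(): [6]
enqueue(75): [6, 75]
dequeue(): [75]

Answer: 75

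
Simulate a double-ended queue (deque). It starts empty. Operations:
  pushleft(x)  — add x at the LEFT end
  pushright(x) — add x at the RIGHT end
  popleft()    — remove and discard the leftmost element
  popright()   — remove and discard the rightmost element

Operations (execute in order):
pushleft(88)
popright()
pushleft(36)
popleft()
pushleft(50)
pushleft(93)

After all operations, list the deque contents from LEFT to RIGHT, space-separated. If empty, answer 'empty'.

pushleft(88): [88]
popright(): []
pushleft(36): [36]
popleft(): []
pushleft(50): [50]
pushleft(93): [93, 50]

Answer: 93 50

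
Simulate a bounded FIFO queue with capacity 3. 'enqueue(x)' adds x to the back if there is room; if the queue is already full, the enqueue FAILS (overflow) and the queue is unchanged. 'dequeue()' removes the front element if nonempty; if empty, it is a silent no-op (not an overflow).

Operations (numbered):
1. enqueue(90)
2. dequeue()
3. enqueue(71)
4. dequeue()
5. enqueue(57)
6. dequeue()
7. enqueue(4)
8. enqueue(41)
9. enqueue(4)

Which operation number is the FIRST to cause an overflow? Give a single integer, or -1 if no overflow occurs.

1. enqueue(90): size=1
2. dequeue(): size=0
3. enqueue(71): size=1
4. dequeue(): size=0
5. enqueue(57): size=1
6. dequeue(): size=0
7. enqueue(4): size=1
8. enqueue(41): size=2
9. enqueue(4): size=3

Answer: -1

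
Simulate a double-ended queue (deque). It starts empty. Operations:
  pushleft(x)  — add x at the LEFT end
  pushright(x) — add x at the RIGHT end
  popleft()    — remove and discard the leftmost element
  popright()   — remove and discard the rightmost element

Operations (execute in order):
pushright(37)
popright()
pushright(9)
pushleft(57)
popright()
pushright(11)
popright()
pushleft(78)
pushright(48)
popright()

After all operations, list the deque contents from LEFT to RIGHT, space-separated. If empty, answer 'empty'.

Answer: 78 57

Derivation:
pushright(37): [37]
popright(): []
pushright(9): [9]
pushleft(57): [57, 9]
popright(): [57]
pushright(11): [57, 11]
popright(): [57]
pushleft(78): [78, 57]
pushright(48): [78, 57, 48]
popright(): [78, 57]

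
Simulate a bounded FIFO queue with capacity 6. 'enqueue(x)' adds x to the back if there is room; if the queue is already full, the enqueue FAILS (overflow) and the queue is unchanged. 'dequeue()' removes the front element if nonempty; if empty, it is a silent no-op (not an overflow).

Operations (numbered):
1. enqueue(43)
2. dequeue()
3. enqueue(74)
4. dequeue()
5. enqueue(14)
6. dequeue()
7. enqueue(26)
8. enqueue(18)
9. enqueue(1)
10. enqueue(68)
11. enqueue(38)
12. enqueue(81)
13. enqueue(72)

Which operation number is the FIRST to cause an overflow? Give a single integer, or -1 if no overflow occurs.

Answer: 13

Derivation:
1. enqueue(43): size=1
2. dequeue(): size=0
3. enqueue(74): size=1
4. dequeue(): size=0
5. enqueue(14): size=1
6. dequeue(): size=0
7. enqueue(26): size=1
8. enqueue(18): size=2
9. enqueue(1): size=3
10. enqueue(68): size=4
11. enqueue(38): size=5
12. enqueue(81): size=6
13. enqueue(72): size=6=cap → OVERFLOW (fail)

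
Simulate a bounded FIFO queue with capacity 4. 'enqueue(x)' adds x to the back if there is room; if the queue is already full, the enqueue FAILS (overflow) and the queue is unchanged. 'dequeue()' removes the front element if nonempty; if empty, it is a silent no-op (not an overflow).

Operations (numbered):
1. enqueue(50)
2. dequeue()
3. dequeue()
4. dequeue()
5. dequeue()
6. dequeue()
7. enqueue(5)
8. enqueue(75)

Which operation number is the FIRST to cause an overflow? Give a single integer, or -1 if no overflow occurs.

Answer: -1

Derivation:
1. enqueue(50): size=1
2. dequeue(): size=0
3. dequeue(): empty, no-op, size=0
4. dequeue(): empty, no-op, size=0
5. dequeue(): empty, no-op, size=0
6. dequeue(): empty, no-op, size=0
7. enqueue(5): size=1
8. enqueue(75): size=2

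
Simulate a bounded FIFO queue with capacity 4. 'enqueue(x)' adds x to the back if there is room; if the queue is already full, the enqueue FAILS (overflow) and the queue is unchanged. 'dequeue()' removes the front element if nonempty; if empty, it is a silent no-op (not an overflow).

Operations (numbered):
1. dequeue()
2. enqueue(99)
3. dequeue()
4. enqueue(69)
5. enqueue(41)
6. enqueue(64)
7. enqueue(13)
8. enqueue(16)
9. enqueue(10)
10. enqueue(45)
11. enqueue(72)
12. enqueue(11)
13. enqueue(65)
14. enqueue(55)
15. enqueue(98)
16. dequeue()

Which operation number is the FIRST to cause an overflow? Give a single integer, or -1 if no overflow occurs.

1. dequeue(): empty, no-op, size=0
2. enqueue(99): size=1
3. dequeue(): size=0
4. enqueue(69): size=1
5. enqueue(41): size=2
6. enqueue(64): size=3
7. enqueue(13): size=4
8. enqueue(16): size=4=cap → OVERFLOW (fail)
9. enqueue(10): size=4=cap → OVERFLOW (fail)
10. enqueue(45): size=4=cap → OVERFLOW (fail)
11. enqueue(72): size=4=cap → OVERFLOW (fail)
12. enqueue(11): size=4=cap → OVERFLOW (fail)
13. enqueue(65): size=4=cap → OVERFLOW (fail)
14. enqueue(55): size=4=cap → OVERFLOW (fail)
15. enqueue(98): size=4=cap → OVERFLOW (fail)
16. dequeue(): size=3

Answer: 8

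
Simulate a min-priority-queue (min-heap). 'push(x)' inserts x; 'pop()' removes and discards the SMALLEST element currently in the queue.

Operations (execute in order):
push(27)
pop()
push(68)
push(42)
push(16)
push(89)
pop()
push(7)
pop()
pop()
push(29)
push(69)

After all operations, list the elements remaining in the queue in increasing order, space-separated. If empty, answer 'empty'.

push(27): heap contents = [27]
pop() → 27: heap contents = []
push(68): heap contents = [68]
push(42): heap contents = [42, 68]
push(16): heap contents = [16, 42, 68]
push(89): heap contents = [16, 42, 68, 89]
pop() → 16: heap contents = [42, 68, 89]
push(7): heap contents = [7, 42, 68, 89]
pop() → 7: heap contents = [42, 68, 89]
pop() → 42: heap contents = [68, 89]
push(29): heap contents = [29, 68, 89]
push(69): heap contents = [29, 68, 69, 89]

Answer: 29 68 69 89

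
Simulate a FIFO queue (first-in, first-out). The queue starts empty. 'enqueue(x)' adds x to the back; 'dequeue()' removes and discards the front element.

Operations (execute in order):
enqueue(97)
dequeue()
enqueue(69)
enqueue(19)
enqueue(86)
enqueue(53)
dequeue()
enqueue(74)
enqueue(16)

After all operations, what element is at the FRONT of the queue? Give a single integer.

enqueue(97): queue = [97]
dequeue(): queue = []
enqueue(69): queue = [69]
enqueue(19): queue = [69, 19]
enqueue(86): queue = [69, 19, 86]
enqueue(53): queue = [69, 19, 86, 53]
dequeue(): queue = [19, 86, 53]
enqueue(74): queue = [19, 86, 53, 74]
enqueue(16): queue = [19, 86, 53, 74, 16]

Answer: 19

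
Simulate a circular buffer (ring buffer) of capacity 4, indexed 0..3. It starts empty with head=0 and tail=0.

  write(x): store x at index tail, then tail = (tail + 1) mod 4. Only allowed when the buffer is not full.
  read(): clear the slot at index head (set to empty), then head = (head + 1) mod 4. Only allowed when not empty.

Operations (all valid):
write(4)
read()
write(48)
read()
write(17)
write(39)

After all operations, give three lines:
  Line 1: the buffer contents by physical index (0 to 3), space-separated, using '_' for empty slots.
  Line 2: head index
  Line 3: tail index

write(4): buf=[4 _ _ _], head=0, tail=1, size=1
read(): buf=[_ _ _ _], head=1, tail=1, size=0
write(48): buf=[_ 48 _ _], head=1, tail=2, size=1
read(): buf=[_ _ _ _], head=2, tail=2, size=0
write(17): buf=[_ _ 17 _], head=2, tail=3, size=1
write(39): buf=[_ _ 17 39], head=2, tail=0, size=2

Answer: _ _ 17 39
2
0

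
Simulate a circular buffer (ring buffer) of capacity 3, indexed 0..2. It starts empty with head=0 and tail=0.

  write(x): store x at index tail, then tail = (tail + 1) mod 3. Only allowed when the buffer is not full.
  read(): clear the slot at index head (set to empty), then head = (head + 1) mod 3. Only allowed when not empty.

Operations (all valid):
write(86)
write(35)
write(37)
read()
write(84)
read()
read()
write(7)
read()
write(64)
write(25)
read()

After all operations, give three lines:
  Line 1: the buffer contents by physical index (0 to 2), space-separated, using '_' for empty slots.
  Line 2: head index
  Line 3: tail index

write(86): buf=[86 _ _], head=0, tail=1, size=1
write(35): buf=[86 35 _], head=0, tail=2, size=2
write(37): buf=[86 35 37], head=0, tail=0, size=3
read(): buf=[_ 35 37], head=1, tail=0, size=2
write(84): buf=[84 35 37], head=1, tail=1, size=3
read(): buf=[84 _ 37], head=2, tail=1, size=2
read(): buf=[84 _ _], head=0, tail=1, size=1
write(7): buf=[84 7 _], head=0, tail=2, size=2
read(): buf=[_ 7 _], head=1, tail=2, size=1
write(64): buf=[_ 7 64], head=1, tail=0, size=2
write(25): buf=[25 7 64], head=1, tail=1, size=3
read(): buf=[25 _ 64], head=2, tail=1, size=2

Answer: 25 _ 64
2
1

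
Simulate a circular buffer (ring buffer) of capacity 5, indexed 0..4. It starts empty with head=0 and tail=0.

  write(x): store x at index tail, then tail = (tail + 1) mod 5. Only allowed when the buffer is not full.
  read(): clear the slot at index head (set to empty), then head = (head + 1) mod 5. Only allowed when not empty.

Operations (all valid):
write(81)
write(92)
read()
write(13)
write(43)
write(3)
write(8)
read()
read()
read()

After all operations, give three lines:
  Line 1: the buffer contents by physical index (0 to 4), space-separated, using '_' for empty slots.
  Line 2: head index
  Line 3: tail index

Answer: 8 _ _ _ 3
4
1

Derivation:
write(81): buf=[81 _ _ _ _], head=0, tail=1, size=1
write(92): buf=[81 92 _ _ _], head=0, tail=2, size=2
read(): buf=[_ 92 _ _ _], head=1, tail=2, size=1
write(13): buf=[_ 92 13 _ _], head=1, tail=3, size=2
write(43): buf=[_ 92 13 43 _], head=1, tail=4, size=3
write(3): buf=[_ 92 13 43 3], head=1, tail=0, size=4
write(8): buf=[8 92 13 43 3], head=1, tail=1, size=5
read(): buf=[8 _ 13 43 3], head=2, tail=1, size=4
read(): buf=[8 _ _ 43 3], head=3, tail=1, size=3
read(): buf=[8 _ _ _ 3], head=4, tail=1, size=2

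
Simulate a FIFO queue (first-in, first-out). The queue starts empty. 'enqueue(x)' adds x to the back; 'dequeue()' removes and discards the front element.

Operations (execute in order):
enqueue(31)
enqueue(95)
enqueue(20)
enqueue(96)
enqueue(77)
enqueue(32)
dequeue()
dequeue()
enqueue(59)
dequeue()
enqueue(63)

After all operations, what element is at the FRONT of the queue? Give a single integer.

enqueue(31): queue = [31]
enqueue(95): queue = [31, 95]
enqueue(20): queue = [31, 95, 20]
enqueue(96): queue = [31, 95, 20, 96]
enqueue(77): queue = [31, 95, 20, 96, 77]
enqueue(32): queue = [31, 95, 20, 96, 77, 32]
dequeue(): queue = [95, 20, 96, 77, 32]
dequeue(): queue = [20, 96, 77, 32]
enqueue(59): queue = [20, 96, 77, 32, 59]
dequeue(): queue = [96, 77, 32, 59]
enqueue(63): queue = [96, 77, 32, 59, 63]

Answer: 96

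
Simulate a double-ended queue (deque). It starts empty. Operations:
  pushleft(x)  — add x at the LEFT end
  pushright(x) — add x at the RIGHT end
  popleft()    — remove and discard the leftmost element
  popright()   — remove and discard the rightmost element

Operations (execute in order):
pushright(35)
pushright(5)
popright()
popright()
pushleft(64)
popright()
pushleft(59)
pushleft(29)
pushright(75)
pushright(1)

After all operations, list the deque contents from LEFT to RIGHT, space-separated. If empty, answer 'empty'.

pushright(35): [35]
pushright(5): [35, 5]
popright(): [35]
popright(): []
pushleft(64): [64]
popright(): []
pushleft(59): [59]
pushleft(29): [29, 59]
pushright(75): [29, 59, 75]
pushright(1): [29, 59, 75, 1]

Answer: 29 59 75 1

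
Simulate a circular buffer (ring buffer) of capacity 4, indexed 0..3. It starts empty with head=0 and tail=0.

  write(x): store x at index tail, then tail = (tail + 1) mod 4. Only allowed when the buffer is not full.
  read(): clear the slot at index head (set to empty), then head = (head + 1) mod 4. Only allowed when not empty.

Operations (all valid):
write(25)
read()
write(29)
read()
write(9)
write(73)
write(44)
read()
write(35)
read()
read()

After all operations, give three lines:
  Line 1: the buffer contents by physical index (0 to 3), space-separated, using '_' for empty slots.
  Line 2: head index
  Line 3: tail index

Answer: _ 35 _ _
1
2

Derivation:
write(25): buf=[25 _ _ _], head=0, tail=1, size=1
read(): buf=[_ _ _ _], head=1, tail=1, size=0
write(29): buf=[_ 29 _ _], head=1, tail=2, size=1
read(): buf=[_ _ _ _], head=2, tail=2, size=0
write(9): buf=[_ _ 9 _], head=2, tail=3, size=1
write(73): buf=[_ _ 9 73], head=2, tail=0, size=2
write(44): buf=[44 _ 9 73], head=2, tail=1, size=3
read(): buf=[44 _ _ 73], head=3, tail=1, size=2
write(35): buf=[44 35 _ 73], head=3, tail=2, size=3
read(): buf=[44 35 _ _], head=0, tail=2, size=2
read(): buf=[_ 35 _ _], head=1, tail=2, size=1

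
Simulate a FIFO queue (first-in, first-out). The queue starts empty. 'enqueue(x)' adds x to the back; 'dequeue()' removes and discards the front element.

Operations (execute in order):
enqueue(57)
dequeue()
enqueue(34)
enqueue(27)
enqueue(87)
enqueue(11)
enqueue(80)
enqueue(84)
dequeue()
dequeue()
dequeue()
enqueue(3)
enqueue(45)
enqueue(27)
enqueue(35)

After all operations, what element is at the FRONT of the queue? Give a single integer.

Answer: 11

Derivation:
enqueue(57): queue = [57]
dequeue(): queue = []
enqueue(34): queue = [34]
enqueue(27): queue = [34, 27]
enqueue(87): queue = [34, 27, 87]
enqueue(11): queue = [34, 27, 87, 11]
enqueue(80): queue = [34, 27, 87, 11, 80]
enqueue(84): queue = [34, 27, 87, 11, 80, 84]
dequeue(): queue = [27, 87, 11, 80, 84]
dequeue(): queue = [87, 11, 80, 84]
dequeue(): queue = [11, 80, 84]
enqueue(3): queue = [11, 80, 84, 3]
enqueue(45): queue = [11, 80, 84, 3, 45]
enqueue(27): queue = [11, 80, 84, 3, 45, 27]
enqueue(35): queue = [11, 80, 84, 3, 45, 27, 35]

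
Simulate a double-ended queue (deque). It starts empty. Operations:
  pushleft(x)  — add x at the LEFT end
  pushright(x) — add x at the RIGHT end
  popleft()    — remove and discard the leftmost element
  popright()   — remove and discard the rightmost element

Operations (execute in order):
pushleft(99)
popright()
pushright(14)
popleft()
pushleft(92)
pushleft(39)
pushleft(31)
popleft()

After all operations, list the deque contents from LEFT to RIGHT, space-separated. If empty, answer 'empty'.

pushleft(99): [99]
popright(): []
pushright(14): [14]
popleft(): []
pushleft(92): [92]
pushleft(39): [39, 92]
pushleft(31): [31, 39, 92]
popleft(): [39, 92]

Answer: 39 92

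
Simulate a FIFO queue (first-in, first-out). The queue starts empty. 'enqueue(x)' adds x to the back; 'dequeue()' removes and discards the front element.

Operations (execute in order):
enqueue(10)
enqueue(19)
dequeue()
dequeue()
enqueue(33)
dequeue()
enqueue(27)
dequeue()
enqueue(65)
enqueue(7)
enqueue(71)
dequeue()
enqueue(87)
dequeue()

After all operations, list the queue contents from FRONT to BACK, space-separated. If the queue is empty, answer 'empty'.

enqueue(10): [10]
enqueue(19): [10, 19]
dequeue(): [19]
dequeue(): []
enqueue(33): [33]
dequeue(): []
enqueue(27): [27]
dequeue(): []
enqueue(65): [65]
enqueue(7): [65, 7]
enqueue(71): [65, 7, 71]
dequeue(): [7, 71]
enqueue(87): [7, 71, 87]
dequeue(): [71, 87]

Answer: 71 87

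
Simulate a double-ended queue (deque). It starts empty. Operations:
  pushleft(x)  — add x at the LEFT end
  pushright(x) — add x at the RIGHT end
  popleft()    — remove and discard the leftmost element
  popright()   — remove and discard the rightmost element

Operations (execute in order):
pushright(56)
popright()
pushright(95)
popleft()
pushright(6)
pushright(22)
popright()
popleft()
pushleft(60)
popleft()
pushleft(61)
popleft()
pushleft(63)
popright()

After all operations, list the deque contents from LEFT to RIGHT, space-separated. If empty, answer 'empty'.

Answer: empty

Derivation:
pushright(56): [56]
popright(): []
pushright(95): [95]
popleft(): []
pushright(6): [6]
pushright(22): [6, 22]
popright(): [6]
popleft(): []
pushleft(60): [60]
popleft(): []
pushleft(61): [61]
popleft(): []
pushleft(63): [63]
popright(): []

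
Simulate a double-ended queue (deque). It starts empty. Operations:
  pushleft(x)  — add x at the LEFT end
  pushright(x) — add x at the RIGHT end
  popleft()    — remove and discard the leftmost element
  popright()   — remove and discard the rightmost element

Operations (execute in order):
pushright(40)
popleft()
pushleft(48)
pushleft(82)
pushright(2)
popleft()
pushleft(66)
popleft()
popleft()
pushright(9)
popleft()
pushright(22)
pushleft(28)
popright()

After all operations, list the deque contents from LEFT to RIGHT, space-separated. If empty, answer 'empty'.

pushright(40): [40]
popleft(): []
pushleft(48): [48]
pushleft(82): [82, 48]
pushright(2): [82, 48, 2]
popleft(): [48, 2]
pushleft(66): [66, 48, 2]
popleft(): [48, 2]
popleft(): [2]
pushright(9): [2, 9]
popleft(): [9]
pushright(22): [9, 22]
pushleft(28): [28, 9, 22]
popright(): [28, 9]

Answer: 28 9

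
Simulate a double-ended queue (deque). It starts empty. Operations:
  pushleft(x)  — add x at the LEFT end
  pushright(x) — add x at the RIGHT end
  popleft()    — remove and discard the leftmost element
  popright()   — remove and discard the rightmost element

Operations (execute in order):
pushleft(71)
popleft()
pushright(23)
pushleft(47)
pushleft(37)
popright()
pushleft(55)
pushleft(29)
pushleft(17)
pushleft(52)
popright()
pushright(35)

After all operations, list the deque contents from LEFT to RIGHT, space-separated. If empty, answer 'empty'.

Answer: 52 17 29 55 37 35

Derivation:
pushleft(71): [71]
popleft(): []
pushright(23): [23]
pushleft(47): [47, 23]
pushleft(37): [37, 47, 23]
popright(): [37, 47]
pushleft(55): [55, 37, 47]
pushleft(29): [29, 55, 37, 47]
pushleft(17): [17, 29, 55, 37, 47]
pushleft(52): [52, 17, 29, 55, 37, 47]
popright(): [52, 17, 29, 55, 37]
pushright(35): [52, 17, 29, 55, 37, 35]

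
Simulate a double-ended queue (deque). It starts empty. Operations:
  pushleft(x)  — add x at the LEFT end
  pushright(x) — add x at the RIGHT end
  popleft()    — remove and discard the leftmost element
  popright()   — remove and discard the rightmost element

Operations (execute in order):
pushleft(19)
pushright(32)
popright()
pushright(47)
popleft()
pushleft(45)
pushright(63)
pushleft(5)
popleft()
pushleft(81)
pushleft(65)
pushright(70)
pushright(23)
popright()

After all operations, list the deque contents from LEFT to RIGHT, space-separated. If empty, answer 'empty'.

pushleft(19): [19]
pushright(32): [19, 32]
popright(): [19]
pushright(47): [19, 47]
popleft(): [47]
pushleft(45): [45, 47]
pushright(63): [45, 47, 63]
pushleft(5): [5, 45, 47, 63]
popleft(): [45, 47, 63]
pushleft(81): [81, 45, 47, 63]
pushleft(65): [65, 81, 45, 47, 63]
pushright(70): [65, 81, 45, 47, 63, 70]
pushright(23): [65, 81, 45, 47, 63, 70, 23]
popright(): [65, 81, 45, 47, 63, 70]

Answer: 65 81 45 47 63 70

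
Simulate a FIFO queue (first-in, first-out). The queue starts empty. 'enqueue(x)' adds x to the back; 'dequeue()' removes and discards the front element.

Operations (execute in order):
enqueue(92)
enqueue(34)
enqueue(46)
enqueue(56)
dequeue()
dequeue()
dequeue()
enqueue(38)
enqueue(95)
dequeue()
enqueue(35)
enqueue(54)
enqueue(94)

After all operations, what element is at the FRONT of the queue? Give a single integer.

enqueue(92): queue = [92]
enqueue(34): queue = [92, 34]
enqueue(46): queue = [92, 34, 46]
enqueue(56): queue = [92, 34, 46, 56]
dequeue(): queue = [34, 46, 56]
dequeue(): queue = [46, 56]
dequeue(): queue = [56]
enqueue(38): queue = [56, 38]
enqueue(95): queue = [56, 38, 95]
dequeue(): queue = [38, 95]
enqueue(35): queue = [38, 95, 35]
enqueue(54): queue = [38, 95, 35, 54]
enqueue(94): queue = [38, 95, 35, 54, 94]

Answer: 38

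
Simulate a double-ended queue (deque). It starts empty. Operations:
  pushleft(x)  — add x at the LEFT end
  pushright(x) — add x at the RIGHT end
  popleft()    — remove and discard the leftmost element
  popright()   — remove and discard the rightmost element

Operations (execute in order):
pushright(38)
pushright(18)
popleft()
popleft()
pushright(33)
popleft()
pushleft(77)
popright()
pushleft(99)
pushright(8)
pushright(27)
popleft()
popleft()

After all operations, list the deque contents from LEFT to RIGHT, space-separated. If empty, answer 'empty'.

Answer: 27

Derivation:
pushright(38): [38]
pushright(18): [38, 18]
popleft(): [18]
popleft(): []
pushright(33): [33]
popleft(): []
pushleft(77): [77]
popright(): []
pushleft(99): [99]
pushright(8): [99, 8]
pushright(27): [99, 8, 27]
popleft(): [8, 27]
popleft(): [27]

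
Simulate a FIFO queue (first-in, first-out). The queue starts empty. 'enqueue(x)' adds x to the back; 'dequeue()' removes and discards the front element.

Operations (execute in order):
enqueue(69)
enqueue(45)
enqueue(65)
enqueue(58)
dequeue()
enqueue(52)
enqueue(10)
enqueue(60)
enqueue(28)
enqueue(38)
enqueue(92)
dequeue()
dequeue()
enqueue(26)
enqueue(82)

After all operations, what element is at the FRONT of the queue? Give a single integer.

Answer: 58

Derivation:
enqueue(69): queue = [69]
enqueue(45): queue = [69, 45]
enqueue(65): queue = [69, 45, 65]
enqueue(58): queue = [69, 45, 65, 58]
dequeue(): queue = [45, 65, 58]
enqueue(52): queue = [45, 65, 58, 52]
enqueue(10): queue = [45, 65, 58, 52, 10]
enqueue(60): queue = [45, 65, 58, 52, 10, 60]
enqueue(28): queue = [45, 65, 58, 52, 10, 60, 28]
enqueue(38): queue = [45, 65, 58, 52, 10, 60, 28, 38]
enqueue(92): queue = [45, 65, 58, 52, 10, 60, 28, 38, 92]
dequeue(): queue = [65, 58, 52, 10, 60, 28, 38, 92]
dequeue(): queue = [58, 52, 10, 60, 28, 38, 92]
enqueue(26): queue = [58, 52, 10, 60, 28, 38, 92, 26]
enqueue(82): queue = [58, 52, 10, 60, 28, 38, 92, 26, 82]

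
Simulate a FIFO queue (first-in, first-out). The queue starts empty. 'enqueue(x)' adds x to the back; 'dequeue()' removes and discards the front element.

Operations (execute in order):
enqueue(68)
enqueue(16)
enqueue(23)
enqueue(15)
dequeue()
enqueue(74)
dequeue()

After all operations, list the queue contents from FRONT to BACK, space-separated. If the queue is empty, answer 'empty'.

Answer: 23 15 74

Derivation:
enqueue(68): [68]
enqueue(16): [68, 16]
enqueue(23): [68, 16, 23]
enqueue(15): [68, 16, 23, 15]
dequeue(): [16, 23, 15]
enqueue(74): [16, 23, 15, 74]
dequeue(): [23, 15, 74]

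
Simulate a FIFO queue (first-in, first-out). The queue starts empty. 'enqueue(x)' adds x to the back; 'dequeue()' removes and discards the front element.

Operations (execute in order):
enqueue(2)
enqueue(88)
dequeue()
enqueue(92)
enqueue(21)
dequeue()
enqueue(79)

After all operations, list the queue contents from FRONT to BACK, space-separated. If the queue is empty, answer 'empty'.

Answer: 92 21 79

Derivation:
enqueue(2): [2]
enqueue(88): [2, 88]
dequeue(): [88]
enqueue(92): [88, 92]
enqueue(21): [88, 92, 21]
dequeue(): [92, 21]
enqueue(79): [92, 21, 79]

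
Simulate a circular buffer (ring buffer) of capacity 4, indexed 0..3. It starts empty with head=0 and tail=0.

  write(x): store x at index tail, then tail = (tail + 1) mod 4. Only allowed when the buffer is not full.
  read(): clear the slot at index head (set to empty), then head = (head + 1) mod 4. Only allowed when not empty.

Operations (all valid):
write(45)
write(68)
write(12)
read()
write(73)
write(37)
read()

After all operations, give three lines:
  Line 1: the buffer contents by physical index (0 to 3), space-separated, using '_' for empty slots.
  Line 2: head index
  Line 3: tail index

Answer: 37 _ 12 73
2
1

Derivation:
write(45): buf=[45 _ _ _], head=0, tail=1, size=1
write(68): buf=[45 68 _ _], head=0, tail=2, size=2
write(12): buf=[45 68 12 _], head=0, tail=3, size=3
read(): buf=[_ 68 12 _], head=1, tail=3, size=2
write(73): buf=[_ 68 12 73], head=1, tail=0, size=3
write(37): buf=[37 68 12 73], head=1, tail=1, size=4
read(): buf=[37 _ 12 73], head=2, tail=1, size=3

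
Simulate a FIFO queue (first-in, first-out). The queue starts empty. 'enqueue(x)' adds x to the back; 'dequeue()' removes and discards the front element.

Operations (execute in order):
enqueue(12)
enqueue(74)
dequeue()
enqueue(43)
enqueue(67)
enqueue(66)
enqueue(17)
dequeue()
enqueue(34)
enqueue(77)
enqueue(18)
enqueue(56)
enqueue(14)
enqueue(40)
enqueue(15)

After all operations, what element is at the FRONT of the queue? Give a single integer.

Answer: 43

Derivation:
enqueue(12): queue = [12]
enqueue(74): queue = [12, 74]
dequeue(): queue = [74]
enqueue(43): queue = [74, 43]
enqueue(67): queue = [74, 43, 67]
enqueue(66): queue = [74, 43, 67, 66]
enqueue(17): queue = [74, 43, 67, 66, 17]
dequeue(): queue = [43, 67, 66, 17]
enqueue(34): queue = [43, 67, 66, 17, 34]
enqueue(77): queue = [43, 67, 66, 17, 34, 77]
enqueue(18): queue = [43, 67, 66, 17, 34, 77, 18]
enqueue(56): queue = [43, 67, 66, 17, 34, 77, 18, 56]
enqueue(14): queue = [43, 67, 66, 17, 34, 77, 18, 56, 14]
enqueue(40): queue = [43, 67, 66, 17, 34, 77, 18, 56, 14, 40]
enqueue(15): queue = [43, 67, 66, 17, 34, 77, 18, 56, 14, 40, 15]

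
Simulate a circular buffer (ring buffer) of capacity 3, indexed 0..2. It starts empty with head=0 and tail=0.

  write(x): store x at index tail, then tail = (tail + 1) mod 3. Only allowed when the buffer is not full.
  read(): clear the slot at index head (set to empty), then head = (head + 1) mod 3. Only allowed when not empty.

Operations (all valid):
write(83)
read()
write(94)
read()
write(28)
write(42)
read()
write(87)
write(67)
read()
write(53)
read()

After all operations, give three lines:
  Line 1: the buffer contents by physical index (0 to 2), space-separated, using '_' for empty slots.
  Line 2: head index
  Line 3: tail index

Answer: 53 _ 67
2
1

Derivation:
write(83): buf=[83 _ _], head=0, tail=1, size=1
read(): buf=[_ _ _], head=1, tail=1, size=0
write(94): buf=[_ 94 _], head=1, tail=2, size=1
read(): buf=[_ _ _], head=2, tail=2, size=0
write(28): buf=[_ _ 28], head=2, tail=0, size=1
write(42): buf=[42 _ 28], head=2, tail=1, size=2
read(): buf=[42 _ _], head=0, tail=1, size=1
write(87): buf=[42 87 _], head=0, tail=2, size=2
write(67): buf=[42 87 67], head=0, tail=0, size=3
read(): buf=[_ 87 67], head=1, tail=0, size=2
write(53): buf=[53 87 67], head=1, tail=1, size=3
read(): buf=[53 _ 67], head=2, tail=1, size=2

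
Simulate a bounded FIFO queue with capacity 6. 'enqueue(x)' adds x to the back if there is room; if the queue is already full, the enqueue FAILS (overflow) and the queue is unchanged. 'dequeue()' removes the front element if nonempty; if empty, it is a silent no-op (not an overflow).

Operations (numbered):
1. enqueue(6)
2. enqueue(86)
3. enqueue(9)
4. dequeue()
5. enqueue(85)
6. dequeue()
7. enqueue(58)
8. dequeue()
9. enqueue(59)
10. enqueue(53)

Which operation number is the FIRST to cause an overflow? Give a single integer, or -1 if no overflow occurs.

Answer: -1

Derivation:
1. enqueue(6): size=1
2. enqueue(86): size=2
3. enqueue(9): size=3
4. dequeue(): size=2
5. enqueue(85): size=3
6. dequeue(): size=2
7. enqueue(58): size=3
8. dequeue(): size=2
9. enqueue(59): size=3
10. enqueue(53): size=4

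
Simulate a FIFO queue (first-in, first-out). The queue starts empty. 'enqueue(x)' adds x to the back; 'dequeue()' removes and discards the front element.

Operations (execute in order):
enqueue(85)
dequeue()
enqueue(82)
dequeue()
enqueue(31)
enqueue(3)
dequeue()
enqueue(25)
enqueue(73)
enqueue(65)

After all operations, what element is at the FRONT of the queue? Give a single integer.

Answer: 3

Derivation:
enqueue(85): queue = [85]
dequeue(): queue = []
enqueue(82): queue = [82]
dequeue(): queue = []
enqueue(31): queue = [31]
enqueue(3): queue = [31, 3]
dequeue(): queue = [3]
enqueue(25): queue = [3, 25]
enqueue(73): queue = [3, 25, 73]
enqueue(65): queue = [3, 25, 73, 65]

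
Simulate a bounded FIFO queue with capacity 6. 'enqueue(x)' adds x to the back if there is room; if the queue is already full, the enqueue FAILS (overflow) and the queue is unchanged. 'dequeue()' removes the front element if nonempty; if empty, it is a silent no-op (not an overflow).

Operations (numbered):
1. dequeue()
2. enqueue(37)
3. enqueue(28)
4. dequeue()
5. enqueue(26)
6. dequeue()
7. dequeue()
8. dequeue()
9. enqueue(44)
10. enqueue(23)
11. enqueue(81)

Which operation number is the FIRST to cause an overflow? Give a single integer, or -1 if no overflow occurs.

Answer: -1

Derivation:
1. dequeue(): empty, no-op, size=0
2. enqueue(37): size=1
3. enqueue(28): size=2
4. dequeue(): size=1
5. enqueue(26): size=2
6. dequeue(): size=1
7. dequeue(): size=0
8. dequeue(): empty, no-op, size=0
9. enqueue(44): size=1
10. enqueue(23): size=2
11. enqueue(81): size=3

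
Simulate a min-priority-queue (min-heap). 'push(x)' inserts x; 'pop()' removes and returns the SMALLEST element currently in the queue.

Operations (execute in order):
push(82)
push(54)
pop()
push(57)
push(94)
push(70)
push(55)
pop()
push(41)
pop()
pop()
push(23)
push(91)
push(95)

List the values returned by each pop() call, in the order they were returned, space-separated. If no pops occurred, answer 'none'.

Answer: 54 55 41 57

Derivation:
push(82): heap contents = [82]
push(54): heap contents = [54, 82]
pop() → 54: heap contents = [82]
push(57): heap contents = [57, 82]
push(94): heap contents = [57, 82, 94]
push(70): heap contents = [57, 70, 82, 94]
push(55): heap contents = [55, 57, 70, 82, 94]
pop() → 55: heap contents = [57, 70, 82, 94]
push(41): heap contents = [41, 57, 70, 82, 94]
pop() → 41: heap contents = [57, 70, 82, 94]
pop() → 57: heap contents = [70, 82, 94]
push(23): heap contents = [23, 70, 82, 94]
push(91): heap contents = [23, 70, 82, 91, 94]
push(95): heap contents = [23, 70, 82, 91, 94, 95]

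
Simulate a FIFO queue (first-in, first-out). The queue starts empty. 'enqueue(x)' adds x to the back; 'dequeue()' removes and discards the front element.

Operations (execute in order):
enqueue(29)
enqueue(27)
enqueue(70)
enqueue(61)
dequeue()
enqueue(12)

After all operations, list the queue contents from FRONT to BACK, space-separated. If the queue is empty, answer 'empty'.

Answer: 27 70 61 12

Derivation:
enqueue(29): [29]
enqueue(27): [29, 27]
enqueue(70): [29, 27, 70]
enqueue(61): [29, 27, 70, 61]
dequeue(): [27, 70, 61]
enqueue(12): [27, 70, 61, 12]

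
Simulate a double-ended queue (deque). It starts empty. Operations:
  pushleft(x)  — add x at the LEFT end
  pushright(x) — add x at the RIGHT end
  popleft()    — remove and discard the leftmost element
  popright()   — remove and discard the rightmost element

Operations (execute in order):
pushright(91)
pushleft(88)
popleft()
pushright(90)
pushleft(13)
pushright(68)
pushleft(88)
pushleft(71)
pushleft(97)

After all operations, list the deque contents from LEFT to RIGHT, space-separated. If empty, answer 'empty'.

Answer: 97 71 88 13 91 90 68

Derivation:
pushright(91): [91]
pushleft(88): [88, 91]
popleft(): [91]
pushright(90): [91, 90]
pushleft(13): [13, 91, 90]
pushright(68): [13, 91, 90, 68]
pushleft(88): [88, 13, 91, 90, 68]
pushleft(71): [71, 88, 13, 91, 90, 68]
pushleft(97): [97, 71, 88, 13, 91, 90, 68]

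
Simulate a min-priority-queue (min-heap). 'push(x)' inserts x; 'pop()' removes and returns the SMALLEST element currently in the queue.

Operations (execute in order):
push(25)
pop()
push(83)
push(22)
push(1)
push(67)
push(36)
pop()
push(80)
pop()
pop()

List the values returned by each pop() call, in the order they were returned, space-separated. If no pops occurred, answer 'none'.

Answer: 25 1 22 36

Derivation:
push(25): heap contents = [25]
pop() → 25: heap contents = []
push(83): heap contents = [83]
push(22): heap contents = [22, 83]
push(1): heap contents = [1, 22, 83]
push(67): heap contents = [1, 22, 67, 83]
push(36): heap contents = [1, 22, 36, 67, 83]
pop() → 1: heap contents = [22, 36, 67, 83]
push(80): heap contents = [22, 36, 67, 80, 83]
pop() → 22: heap contents = [36, 67, 80, 83]
pop() → 36: heap contents = [67, 80, 83]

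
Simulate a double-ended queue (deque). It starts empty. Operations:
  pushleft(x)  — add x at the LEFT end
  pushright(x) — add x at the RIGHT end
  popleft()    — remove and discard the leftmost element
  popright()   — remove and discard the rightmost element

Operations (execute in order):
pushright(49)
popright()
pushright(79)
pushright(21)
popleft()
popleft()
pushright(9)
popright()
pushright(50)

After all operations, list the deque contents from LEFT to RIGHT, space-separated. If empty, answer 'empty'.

Answer: 50

Derivation:
pushright(49): [49]
popright(): []
pushright(79): [79]
pushright(21): [79, 21]
popleft(): [21]
popleft(): []
pushright(9): [9]
popright(): []
pushright(50): [50]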